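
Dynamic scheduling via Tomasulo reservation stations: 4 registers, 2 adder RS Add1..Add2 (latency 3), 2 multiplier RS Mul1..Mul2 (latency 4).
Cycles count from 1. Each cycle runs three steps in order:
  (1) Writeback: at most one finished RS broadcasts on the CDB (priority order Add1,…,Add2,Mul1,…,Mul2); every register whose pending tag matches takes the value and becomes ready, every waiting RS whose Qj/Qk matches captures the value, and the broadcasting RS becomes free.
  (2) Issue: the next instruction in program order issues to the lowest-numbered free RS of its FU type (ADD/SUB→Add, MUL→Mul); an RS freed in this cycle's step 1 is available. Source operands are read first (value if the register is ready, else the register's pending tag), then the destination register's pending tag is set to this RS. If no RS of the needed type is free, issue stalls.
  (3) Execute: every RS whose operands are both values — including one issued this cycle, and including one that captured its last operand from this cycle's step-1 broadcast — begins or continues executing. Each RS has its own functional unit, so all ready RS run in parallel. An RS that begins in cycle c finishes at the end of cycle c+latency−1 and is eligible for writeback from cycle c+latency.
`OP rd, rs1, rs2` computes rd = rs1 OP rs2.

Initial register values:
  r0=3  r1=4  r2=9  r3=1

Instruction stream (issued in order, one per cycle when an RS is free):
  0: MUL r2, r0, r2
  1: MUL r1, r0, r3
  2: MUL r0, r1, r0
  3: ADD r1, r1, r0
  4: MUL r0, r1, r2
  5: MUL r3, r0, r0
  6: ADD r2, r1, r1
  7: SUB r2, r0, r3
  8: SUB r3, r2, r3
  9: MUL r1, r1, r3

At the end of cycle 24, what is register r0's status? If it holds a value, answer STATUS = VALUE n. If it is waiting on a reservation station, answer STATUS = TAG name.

STATUS = VALUE 324

c1: issue MUL r2<-Mul1 | r0:3,r1:4,r2:Mul1,r3:1
c2: issue MUL r1<-Mul2 | r0:3,r1:Mul2,r2:Mul1,r3:1
c3: stall | r0:3,r1:Mul2,r2:Mul1,r3:1
c4: stall | r0:3,r1:Mul2,r2:Mul1,r3:1
c5: CDB Mul1=27; issue MUL r0<-Mul1 | r0:Mul1,r1:Mul2,r2:27,r3:1
c6: CDB Mul2=3; issue ADD r1<-Add1 | r0:Mul1,r1:Add1,r2:27,r3:1
c7: issue MUL r0<-Mul2 | r0:Mul2,r1:Add1,r2:27,r3:1
c8: stall | r0:Mul2,r1:Add1,r2:27,r3:1
c9: stall | r0:Mul2,r1:Add1,r2:27,r3:1
c10: CDB Mul1=9; issue MUL r3<-Mul1 | r0:Mul2,r1:Add1,r2:27,r3:Mul1
c11: issue ADD r2<-Add2 | r0:Mul2,r1:Add1,r2:Add2,r3:Mul1
c12: stall | r0:Mul2,r1:Add1,r2:Add2,r3:Mul1
c13: CDB Add1=12; issue SUB r2<-Add1 | r0:Mul2,r1:12,r2:Add1,r3:Mul1
c14: stall | r0:Mul2,r1:12,r2:Add1,r3:Mul1
c15: stall | r0:Mul2,r1:12,r2:Add1,r3:Mul1
c16: CDB Add2=24; issue SUB r3<-Add2 | r0:Mul2,r1:12,r2:Add1,r3:Add2
c17: CDB Mul2=324; issue MUL r1<-Mul2 | r0:324,r1:Mul2,r2:Add1,r3:Add2
c18: - | r0:324,r1:Mul2,r2:Add1,r3:Add2
c19: - | r0:324,r1:Mul2,r2:Add1,r3:Add2
c20: - | r0:324,r1:Mul2,r2:Add1,r3:Add2
c21: CDB Mul1=104976 | r0:324,r1:Mul2,r2:Add1,r3:Add2
c22: - | r0:324,r1:Mul2,r2:Add1,r3:Add2
c23: - | r0:324,r1:Mul2,r2:Add1,r3:Add2
c24: CDB Add1=-104652 | r0:324,r1:Mul2,r2:-104652,r3:Add2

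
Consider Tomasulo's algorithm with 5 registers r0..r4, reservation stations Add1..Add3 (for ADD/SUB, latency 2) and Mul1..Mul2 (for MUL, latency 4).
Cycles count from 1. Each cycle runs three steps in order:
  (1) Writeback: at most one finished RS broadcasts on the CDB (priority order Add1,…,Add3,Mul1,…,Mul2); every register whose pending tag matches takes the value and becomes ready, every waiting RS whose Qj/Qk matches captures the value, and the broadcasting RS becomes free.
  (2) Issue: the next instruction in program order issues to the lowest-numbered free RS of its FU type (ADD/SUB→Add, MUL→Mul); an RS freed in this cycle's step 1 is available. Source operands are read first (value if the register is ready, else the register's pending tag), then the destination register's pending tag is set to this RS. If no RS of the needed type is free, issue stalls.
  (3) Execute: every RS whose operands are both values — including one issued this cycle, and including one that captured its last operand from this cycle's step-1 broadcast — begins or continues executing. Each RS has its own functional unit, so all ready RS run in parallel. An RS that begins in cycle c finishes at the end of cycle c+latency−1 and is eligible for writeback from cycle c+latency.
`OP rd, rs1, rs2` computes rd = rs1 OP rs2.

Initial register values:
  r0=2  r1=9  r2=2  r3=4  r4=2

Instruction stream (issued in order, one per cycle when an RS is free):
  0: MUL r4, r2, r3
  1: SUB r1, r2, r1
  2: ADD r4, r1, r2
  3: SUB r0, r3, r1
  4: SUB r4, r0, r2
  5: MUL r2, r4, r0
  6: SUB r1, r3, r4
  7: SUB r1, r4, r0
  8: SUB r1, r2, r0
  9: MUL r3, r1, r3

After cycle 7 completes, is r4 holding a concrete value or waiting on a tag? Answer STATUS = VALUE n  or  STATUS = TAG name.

STATUS = TAG Add3

cycle 1: issue MUL r4<-Mul1 // r0:2,r1:9,r2:2,r3:4,r4:Mul1
cycle 2: issue SUB r1<-Add1 // r0:2,r1:Add1,r2:2,r3:4,r4:Mul1
cycle 3: issue ADD r4<-Add2 // r0:2,r1:Add1,r2:2,r3:4,r4:Add2
cycle 4: CDB Add1=-7; issue SUB r0<-Add1 // r0:Add1,r1:-7,r2:2,r3:4,r4:Add2
cycle 5: CDB Mul1=8; issue SUB r4<-Add3 // r0:Add1,r1:-7,r2:2,r3:4,r4:Add3
cycle 6: CDB Add1=11; issue MUL r2<-Mul1 // r0:11,r1:-7,r2:Mul1,r3:4,r4:Add3
cycle 7: CDB Add2=-5; issue SUB r1<-Add1 // r0:11,r1:Add1,r2:Mul1,r3:4,r4:Add3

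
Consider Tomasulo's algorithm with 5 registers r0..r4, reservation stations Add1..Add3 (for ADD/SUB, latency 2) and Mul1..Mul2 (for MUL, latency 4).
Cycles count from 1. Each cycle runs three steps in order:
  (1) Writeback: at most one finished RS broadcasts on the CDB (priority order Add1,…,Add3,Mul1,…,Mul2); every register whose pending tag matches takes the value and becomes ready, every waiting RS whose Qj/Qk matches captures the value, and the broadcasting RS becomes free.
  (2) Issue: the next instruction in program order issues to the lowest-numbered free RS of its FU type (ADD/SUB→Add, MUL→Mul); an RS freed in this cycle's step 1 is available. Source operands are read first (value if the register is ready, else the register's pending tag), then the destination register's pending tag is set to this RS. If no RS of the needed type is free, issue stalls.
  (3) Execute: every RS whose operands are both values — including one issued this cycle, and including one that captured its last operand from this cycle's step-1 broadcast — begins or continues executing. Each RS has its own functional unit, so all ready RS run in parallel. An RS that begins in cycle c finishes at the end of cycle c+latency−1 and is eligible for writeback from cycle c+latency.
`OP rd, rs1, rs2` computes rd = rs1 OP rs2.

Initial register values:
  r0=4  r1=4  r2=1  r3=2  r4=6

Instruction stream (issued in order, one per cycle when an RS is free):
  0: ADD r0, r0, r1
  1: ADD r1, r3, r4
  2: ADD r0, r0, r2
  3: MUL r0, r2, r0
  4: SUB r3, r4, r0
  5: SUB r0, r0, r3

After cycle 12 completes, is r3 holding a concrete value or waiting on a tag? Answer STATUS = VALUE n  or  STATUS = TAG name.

STATUS = VALUE -3

c1: issue ADD r0<-Add1 | r0:Add1,r1:4,r2:1,r3:2,r4:6
c2: issue ADD r1<-Add2 | r0:Add1,r1:Add2,r2:1,r3:2,r4:6
c3: CDB Add1=8; issue ADD r0<-Add1 | r0:Add1,r1:Add2,r2:1,r3:2,r4:6
c4: CDB Add2=8; issue MUL r0<-Mul1 | r0:Mul1,r1:8,r2:1,r3:2,r4:6
c5: CDB Add1=9; issue SUB r3<-Add1 | r0:Mul1,r1:8,r2:1,r3:Add1,r4:6
c6: issue SUB r0<-Add2 | r0:Add2,r1:8,r2:1,r3:Add1,r4:6
c7: - | r0:Add2,r1:8,r2:1,r3:Add1,r4:6
c8: - | r0:Add2,r1:8,r2:1,r3:Add1,r4:6
c9: CDB Mul1=9 | r0:Add2,r1:8,r2:1,r3:Add1,r4:6
c10: - | r0:Add2,r1:8,r2:1,r3:Add1,r4:6
c11: CDB Add1=-3 | r0:Add2,r1:8,r2:1,r3:-3,r4:6
c12: - | r0:Add2,r1:8,r2:1,r3:-3,r4:6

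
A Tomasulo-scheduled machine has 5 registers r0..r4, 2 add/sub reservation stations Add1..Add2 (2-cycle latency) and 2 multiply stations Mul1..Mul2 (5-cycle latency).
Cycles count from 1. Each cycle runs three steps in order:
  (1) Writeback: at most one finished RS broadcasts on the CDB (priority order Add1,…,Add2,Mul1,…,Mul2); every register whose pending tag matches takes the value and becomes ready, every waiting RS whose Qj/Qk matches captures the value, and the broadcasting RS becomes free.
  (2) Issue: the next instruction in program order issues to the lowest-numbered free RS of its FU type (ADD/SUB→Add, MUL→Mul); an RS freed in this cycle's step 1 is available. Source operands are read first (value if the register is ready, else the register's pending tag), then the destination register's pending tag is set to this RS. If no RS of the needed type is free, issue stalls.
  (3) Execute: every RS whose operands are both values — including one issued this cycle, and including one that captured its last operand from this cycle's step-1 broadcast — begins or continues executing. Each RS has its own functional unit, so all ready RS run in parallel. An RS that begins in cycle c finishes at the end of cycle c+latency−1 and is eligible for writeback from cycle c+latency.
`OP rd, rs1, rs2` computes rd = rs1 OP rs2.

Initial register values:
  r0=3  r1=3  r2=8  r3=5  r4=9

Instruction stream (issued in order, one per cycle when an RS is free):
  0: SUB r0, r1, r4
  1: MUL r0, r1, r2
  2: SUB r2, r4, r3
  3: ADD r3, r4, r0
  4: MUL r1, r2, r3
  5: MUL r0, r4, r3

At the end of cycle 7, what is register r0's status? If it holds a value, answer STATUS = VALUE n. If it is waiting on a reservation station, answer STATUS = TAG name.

  c1: issue SUB r0<-Add1  regs: r0:Add1,r1:3,r2:8,r3:5,r4:9
  c2: issue MUL r0<-Mul1  regs: r0:Mul1,r1:3,r2:8,r3:5,r4:9
  c3: CDB Add1=-6; issue SUB r2<-Add1  regs: r0:Mul1,r1:3,r2:Add1,r3:5,r4:9
  c4: issue ADD r3<-Add2  regs: r0:Mul1,r1:3,r2:Add1,r3:Add2,r4:9
  c5: CDB Add1=4; issue MUL r1<-Mul2  regs: r0:Mul1,r1:Mul2,r2:4,r3:Add2,r4:9
  c6: stall  regs: r0:Mul1,r1:Mul2,r2:4,r3:Add2,r4:9
  c7: CDB Mul1=24; issue MUL r0<-Mul1  regs: r0:Mul1,r1:Mul2,r2:4,r3:Add2,r4:9

STATUS = TAG Mul1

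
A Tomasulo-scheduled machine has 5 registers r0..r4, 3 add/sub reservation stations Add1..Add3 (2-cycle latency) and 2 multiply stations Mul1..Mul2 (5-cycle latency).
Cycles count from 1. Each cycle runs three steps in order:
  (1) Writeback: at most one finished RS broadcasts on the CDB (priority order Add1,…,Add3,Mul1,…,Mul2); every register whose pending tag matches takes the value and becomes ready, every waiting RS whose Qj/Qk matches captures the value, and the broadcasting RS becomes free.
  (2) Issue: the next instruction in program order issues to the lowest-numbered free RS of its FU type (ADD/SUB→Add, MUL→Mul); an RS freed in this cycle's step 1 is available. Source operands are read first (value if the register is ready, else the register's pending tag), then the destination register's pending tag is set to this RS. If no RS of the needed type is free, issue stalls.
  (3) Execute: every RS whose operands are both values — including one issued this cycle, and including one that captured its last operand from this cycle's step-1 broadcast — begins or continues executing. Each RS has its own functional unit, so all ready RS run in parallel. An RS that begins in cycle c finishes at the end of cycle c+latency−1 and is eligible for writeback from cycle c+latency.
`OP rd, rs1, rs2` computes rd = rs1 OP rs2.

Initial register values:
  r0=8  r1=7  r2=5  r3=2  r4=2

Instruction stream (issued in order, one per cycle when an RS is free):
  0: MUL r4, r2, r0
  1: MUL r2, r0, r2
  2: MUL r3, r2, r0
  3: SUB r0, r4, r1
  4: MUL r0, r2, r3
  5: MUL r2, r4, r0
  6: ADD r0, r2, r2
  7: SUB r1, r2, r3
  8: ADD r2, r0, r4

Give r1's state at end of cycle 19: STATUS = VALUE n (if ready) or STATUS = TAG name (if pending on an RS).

c1: issue MUL r4<-Mul1 | r0:8,r1:7,r2:5,r3:2,r4:Mul1
c2: issue MUL r2<-Mul2 | r0:8,r1:7,r2:Mul2,r3:2,r4:Mul1
c3: stall | r0:8,r1:7,r2:Mul2,r3:2,r4:Mul1
c4: stall | r0:8,r1:7,r2:Mul2,r3:2,r4:Mul1
c5: stall | r0:8,r1:7,r2:Mul2,r3:2,r4:Mul1
c6: CDB Mul1=40; issue MUL r3<-Mul1 | r0:8,r1:7,r2:Mul2,r3:Mul1,r4:40
c7: CDB Mul2=40; issue SUB r0<-Add1 | r0:Add1,r1:7,r2:40,r3:Mul1,r4:40
c8: issue MUL r0<-Mul2 | r0:Mul2,r1:7,r2:40,r3:Mul1,r4:40
c9: CDB Add1=33; stall | r0:Mul2,r1:7,r2:40,r3:Mul1,r4:40
c10: stall | r0:Mul2,r1:7,r2:40,r3:Mul1,r4:40
c11: stall | r0:Mul2,r1:7,r2:40,r3:Mul1,r4:40
c12: CDB Mul1=320; issue MUL r2<-Mul1 | r0:Mul2,r1:7,r2:Mul1,r3:320,r4:40
c13: issue ADD r0<-Add1 | r0:Add1,r1:7,r2:Mul1,r3:320,r4:40
c14: issue SUB r1<-Add2 | r0:Add1,r1:Add2,r2:Mul1,r3:320,r4:40
c15: issue ADD r2<-Add3 | r0:Add1,r1:Add2,r2:Add3,r3:320,r4:40
c16: - | r0:Add1,r1:Add2,r2:Add3,r3:320,r4:40
c17: CDB Mul2=12800 | r0:Add1,r1:Add2,r2:Add3,r3:320,r4:40
c18: - | r0:Add1,r1:Add2,r2:Add3,r3:320,r4:40
c19: - | r0:Add1,r1:Add2,r2:Add3,r3:320,r4:40

STATUS = TAG Add2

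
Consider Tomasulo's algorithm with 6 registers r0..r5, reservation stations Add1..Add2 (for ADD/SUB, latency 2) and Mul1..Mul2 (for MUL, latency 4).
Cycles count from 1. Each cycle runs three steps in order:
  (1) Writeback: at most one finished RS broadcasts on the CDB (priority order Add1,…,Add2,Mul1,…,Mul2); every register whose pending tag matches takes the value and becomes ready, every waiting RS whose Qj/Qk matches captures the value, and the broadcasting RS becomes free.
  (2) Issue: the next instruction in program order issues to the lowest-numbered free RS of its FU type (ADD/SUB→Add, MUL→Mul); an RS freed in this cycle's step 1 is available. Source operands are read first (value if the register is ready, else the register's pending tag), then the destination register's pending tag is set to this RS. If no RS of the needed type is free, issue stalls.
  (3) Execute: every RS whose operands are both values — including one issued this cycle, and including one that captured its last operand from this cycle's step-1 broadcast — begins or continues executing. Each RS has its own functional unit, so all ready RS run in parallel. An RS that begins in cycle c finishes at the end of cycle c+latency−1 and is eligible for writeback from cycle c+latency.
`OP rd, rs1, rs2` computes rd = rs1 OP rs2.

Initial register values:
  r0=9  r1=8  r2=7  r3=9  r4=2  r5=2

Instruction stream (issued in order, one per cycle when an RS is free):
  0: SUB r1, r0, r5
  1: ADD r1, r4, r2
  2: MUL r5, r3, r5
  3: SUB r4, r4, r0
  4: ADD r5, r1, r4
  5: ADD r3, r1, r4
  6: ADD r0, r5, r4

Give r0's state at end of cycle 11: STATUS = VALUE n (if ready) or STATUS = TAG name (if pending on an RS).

cycle 1: issue SUB r1<-Add1 // r0:9,r1:Add1,r2:7,r3:9,r4:2,r5:2
cycle 2: issue ADD r1<-Add2 // r0:9,r1:Add2,r2:7,r3:9,r4:2,r5:2
cycle 3: CDB Add1=7; issue MUL r5<-Mul1 // r0:9,r1:Add2,r2:7,r3:9,r4:2,r5:Mul1
cycle 4: CDB Add2=9; issue SUB r4<-Add1 // r0:9,r1:9,r2:7,r3:9,r4:Add1,r5:Mul1
cycle 5: issue ADD r5<-Add2 // r0:9,r1:9,r2:7,r3:9,r4:Add1,r5:Add2
cycle 6: CDB Add1=-7; issue ADD r3<-Add1 // r0:9,r1:9,r2:7,r3:Add1,r4:-7,r5:Add2
cycle 7: CDB Mul1=18; stall // r0:9,r1:9,r2:7,r3:Add1,r4:-7,r5:Add2
cycle 8: CDB Add1=2; issue ADD r0<-Add1 // r0:Add1,r1:9,r2:7,r3:2,r4:-7,r5:Add2
cycle 9: CDB Add2=2 // r0:Add1,r1:9,r2:7,r3:2,r4:-7,r5:2
cycle 10: - // r0:Add1,r1:9,r2:7,r3:2,r4:-7,r5:2
cycle 11: CDB Add1=-5 // r0:-5,r1:9,r2:7,r3:2,r4:-7,r5:2

STATUS = VALUE -5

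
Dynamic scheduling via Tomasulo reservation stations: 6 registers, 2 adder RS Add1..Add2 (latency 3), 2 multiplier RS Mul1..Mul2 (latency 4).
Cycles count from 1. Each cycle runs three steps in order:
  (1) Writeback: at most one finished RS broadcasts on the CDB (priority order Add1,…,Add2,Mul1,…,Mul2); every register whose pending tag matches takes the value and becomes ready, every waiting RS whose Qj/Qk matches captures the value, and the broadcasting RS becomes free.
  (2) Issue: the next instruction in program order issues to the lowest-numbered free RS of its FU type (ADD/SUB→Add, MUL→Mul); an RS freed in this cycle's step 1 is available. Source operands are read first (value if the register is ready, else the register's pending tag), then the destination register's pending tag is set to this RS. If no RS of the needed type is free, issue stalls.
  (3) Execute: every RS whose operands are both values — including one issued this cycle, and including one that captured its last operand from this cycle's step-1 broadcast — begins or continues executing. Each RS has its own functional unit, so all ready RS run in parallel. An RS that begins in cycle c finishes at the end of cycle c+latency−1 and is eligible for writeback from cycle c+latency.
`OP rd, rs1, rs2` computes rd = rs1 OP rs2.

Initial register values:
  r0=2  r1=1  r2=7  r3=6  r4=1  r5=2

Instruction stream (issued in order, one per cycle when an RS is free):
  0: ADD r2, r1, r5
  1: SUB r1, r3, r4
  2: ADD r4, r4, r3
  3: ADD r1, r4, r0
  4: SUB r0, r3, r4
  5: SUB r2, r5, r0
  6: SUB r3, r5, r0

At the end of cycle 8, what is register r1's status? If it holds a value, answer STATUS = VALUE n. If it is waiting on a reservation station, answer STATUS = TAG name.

  c1: issue ADD r2<-Add1  regs: r0:2,r1:1,r2:Add1,r3:6,r4:1,r5:2
  c2: issue SUB r1<-Add2  regs: r0:2,r1:Add2,r2:Add1,r3:6,r4:1,r5:2
  c3: stall  regs: r0:2,r1:Add2,r2:Add1,r3:6,r4:1,r5:2
  c4: CDB Add1=3; issue ADD r4<-Add1  regs: r0:2,r1:Add2,r2:3,r3:6,r4:Add1,r5:2
  c5: CDB Add2=5; issue ADD r1<-Add2  regs: r0:2,r1:Add2,r2:3,r3:6,r4:Add1,r5:2
  c6: stall  regs: r0:2,r1:Add2,r2:3,r3:6,r4:Add1,r5:2
  c7: CDB Add1=7; issue SUB r0<-Add1  regs: r0:Add1,r1:Add2,r2:3,r3:6,r4:7,r5:2
  c8: stall  regs: r0:Add1,r1:Add2,r2:3,r3:6,r4:7,r5:2

STATUS = TAG Add2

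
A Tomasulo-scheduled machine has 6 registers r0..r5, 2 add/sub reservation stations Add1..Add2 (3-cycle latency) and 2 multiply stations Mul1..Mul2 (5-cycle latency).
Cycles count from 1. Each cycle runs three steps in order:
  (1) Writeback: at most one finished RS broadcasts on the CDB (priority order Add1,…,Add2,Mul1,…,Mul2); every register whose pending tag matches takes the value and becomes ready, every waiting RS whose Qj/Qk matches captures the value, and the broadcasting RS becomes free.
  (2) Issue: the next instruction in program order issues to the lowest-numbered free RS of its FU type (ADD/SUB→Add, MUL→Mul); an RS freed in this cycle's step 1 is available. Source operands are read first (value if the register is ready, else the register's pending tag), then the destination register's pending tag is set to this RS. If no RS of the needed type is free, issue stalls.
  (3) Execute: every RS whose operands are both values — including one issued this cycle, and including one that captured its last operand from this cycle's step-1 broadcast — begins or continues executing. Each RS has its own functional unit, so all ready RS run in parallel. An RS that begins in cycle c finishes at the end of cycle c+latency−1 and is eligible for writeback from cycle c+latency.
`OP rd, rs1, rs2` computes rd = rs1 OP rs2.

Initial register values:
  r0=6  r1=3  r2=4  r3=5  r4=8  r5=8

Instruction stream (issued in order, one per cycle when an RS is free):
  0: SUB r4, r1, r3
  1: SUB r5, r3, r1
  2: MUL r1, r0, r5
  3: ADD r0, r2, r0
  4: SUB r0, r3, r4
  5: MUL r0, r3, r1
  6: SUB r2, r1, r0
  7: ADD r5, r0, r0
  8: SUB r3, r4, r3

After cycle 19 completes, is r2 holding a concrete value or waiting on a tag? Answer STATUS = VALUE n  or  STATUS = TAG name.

c1: issue SUB r4<-Add1 | r0:6,r1:3,r2:4,r3:5,r4:Add1,r5:8
c2: issue SUB r5<-Add2 | r0:6,r1:3,r2:4,r3:5,r4:Add1,r5:Add2
c3: issue MUL r1<-Mul1 | r0:6,r1:Mul1,r2:4,r3:5,r4:Add1,r5:Add2
c4: CDB Add1=-2; issue ADD r0<-Add1 | r0:Add1,r1:Mul1,r2:4,r3:5,r4:-2,r5:Add2
c5: CDB Add2=2; issue SUB r0<-Add2 | r0:Add2,r1:Mul1,r2:4,r3:5,r4:-2,r5:2
c6: issue MUL r0<-Mul2 | r0:Mul2,r1:Mul1,r2:4,r3:5,r4:-2,r5:2
c7: CDB Add1=10; issue SUB r2<-Add1 | r0:Mul2,r1:Mul1,r2:Add1,r3:5,r4:-2,r5:2
c8: CDB Add2=7; issue ADD r5<-Add2 | r0:Mul2,r1:Mul1,r2:Add1,r3:5,r4:-2,r5:Add2
c9: stall | r0:Mul2,r1:Mul1,r2:Add1,r3:5,r4:-2,r5:Add2
c10: CDB Mul1=12; stall | r0:Mul2,r1:12,r2:Add1,r3:5,r4:-2,r5:Add2
c11: stall | r0:Mul2,r1:12,r2:Add1,r3:5,r4:-2,r5:Add2
c12: stall | r0:Mul2,r1:12,r2:Add1,r3:5,r4:-2,r5:Add2
c13: stall | r0:Mul2,r1:12,r2:Add1,r3:5,r4:-2,r5:Add2
c14: stall | r0:Mul2,r1:12,r2:Add1,r3:5,r4:-2,r5:Add2
c15: CDB Mul2=60; stall | r0:60,r1:12,r2:Add1,r3:5,r4:-2,r5:Add2
c16: stall | r0:60,r1:12,r2:Add1,r3:5,r4:-2,r5:Add2
c17: stall | r0:60,r1:12,r2:Add1,r3:5,r4:-2,r5:Add2
c18: CDB Add1=-48; issue SUB r3<-Add1 | r0:60,r1:12,r2:-48,r3:Add1,r4:-2,r5:Add2
c19: CDB Add2=120 | r0:60,r1:12,r2:-48,r3:Add1,r4:-2,r5:120

STATUS = VALUE -48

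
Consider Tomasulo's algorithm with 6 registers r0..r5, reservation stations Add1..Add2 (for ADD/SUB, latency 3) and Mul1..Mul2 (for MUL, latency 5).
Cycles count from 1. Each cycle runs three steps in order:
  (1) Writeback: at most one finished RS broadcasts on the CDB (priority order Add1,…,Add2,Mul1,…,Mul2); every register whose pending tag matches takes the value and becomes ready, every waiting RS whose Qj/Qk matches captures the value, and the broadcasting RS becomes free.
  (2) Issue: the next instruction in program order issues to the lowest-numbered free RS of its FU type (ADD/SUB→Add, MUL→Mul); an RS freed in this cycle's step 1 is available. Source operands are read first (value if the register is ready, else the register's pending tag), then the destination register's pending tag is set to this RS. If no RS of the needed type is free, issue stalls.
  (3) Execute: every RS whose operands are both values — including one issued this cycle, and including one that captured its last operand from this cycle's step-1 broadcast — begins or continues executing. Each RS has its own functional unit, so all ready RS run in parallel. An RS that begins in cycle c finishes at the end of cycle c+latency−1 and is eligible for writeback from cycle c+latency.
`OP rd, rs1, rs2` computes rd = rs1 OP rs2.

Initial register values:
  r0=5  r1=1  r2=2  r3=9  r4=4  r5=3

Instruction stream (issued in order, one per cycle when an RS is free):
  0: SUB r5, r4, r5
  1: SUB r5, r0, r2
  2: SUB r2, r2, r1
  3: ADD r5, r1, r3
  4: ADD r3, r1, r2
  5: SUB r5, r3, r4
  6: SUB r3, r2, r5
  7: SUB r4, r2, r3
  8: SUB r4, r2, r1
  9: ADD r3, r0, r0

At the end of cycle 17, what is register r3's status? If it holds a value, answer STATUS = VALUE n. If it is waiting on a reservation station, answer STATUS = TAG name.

STATUS = VALUE 3

cycle 1: issue SUB r5<-Add1 // r0:5,r1:1,r2:2,r3:9,r4:4,r5:Add1
cycle 2: issue SUB r5<-Add2 // r0:5,r1:1,r2:2,r3:9,r4:4,r5:Add2
cycle 3: stall // r0:5,r1:1,r2:2,r3:9,r4:4,r5:Add2
cycle 4: CDB Add1=1; issue SUB r2<-Add1 // r0:5,r1:1,r2:Add1,r3:9,r4:4,r5:Add2
cycle 5: CDB Add2=3; issue ADD r5<-Add2 // r0:5,r1:1,r2:Add1,r3:9,r4:4,r5:Add2
cycle 6: stall // r0:5,r1:1,r2:Add1,r3:9,r4:4,r5:Add2
cycle 7: CDB Add1=1; issue ADD r3<-Add1 // r0:5,r1:1,r2:1,r3:Add1,r4:4,r5:Add2
cycle 8: CDB Add2=10; issue SUB r5<-Add2 // r0:5,r1:1,r2:1,r3:Add1,r4:4,r5:Add2
cycle 9: stall // r0:5,r1:1,r2:1,r3:Add1,r4:4,r5:Add2
cycle 10: CDB Add1=2; issue SUB r3<-Add1 // r0:5,r1:1,r2:1,r3:Add1,r4:4,r5:Add2
cycle 11: stall // r0:5,r1:1,r2:1,r3:Add1,r4:4,r5:Add2
cycle 12: stall // r0:5,r1:1,r2:1,r3:Add1,r4:4,r5:Add2
cycle 13: CDB Add2=-2; issue SUB r4<-Add2 // r0:5,r1:1,r2:1,r3:Add1,r4:Add2,r5:-2
cycle 14: stall // r0:5,r1:1,r2:1,r3:Add1,r4:Add2,r5:-2
cycle 15: stall // r0:5,r1:1,r2:1,r3:Add1,r4:Add2,r5:-2
cycle 16: CDB Add1=3; issue SUB r4<-Add1 // r0:5,r1:1,r2:1,r3:3,r4:Add1,r5:-2
cycle 17: stall // r0:5,r1:1,r2:1,r3:3,r4:Add1,r5:-2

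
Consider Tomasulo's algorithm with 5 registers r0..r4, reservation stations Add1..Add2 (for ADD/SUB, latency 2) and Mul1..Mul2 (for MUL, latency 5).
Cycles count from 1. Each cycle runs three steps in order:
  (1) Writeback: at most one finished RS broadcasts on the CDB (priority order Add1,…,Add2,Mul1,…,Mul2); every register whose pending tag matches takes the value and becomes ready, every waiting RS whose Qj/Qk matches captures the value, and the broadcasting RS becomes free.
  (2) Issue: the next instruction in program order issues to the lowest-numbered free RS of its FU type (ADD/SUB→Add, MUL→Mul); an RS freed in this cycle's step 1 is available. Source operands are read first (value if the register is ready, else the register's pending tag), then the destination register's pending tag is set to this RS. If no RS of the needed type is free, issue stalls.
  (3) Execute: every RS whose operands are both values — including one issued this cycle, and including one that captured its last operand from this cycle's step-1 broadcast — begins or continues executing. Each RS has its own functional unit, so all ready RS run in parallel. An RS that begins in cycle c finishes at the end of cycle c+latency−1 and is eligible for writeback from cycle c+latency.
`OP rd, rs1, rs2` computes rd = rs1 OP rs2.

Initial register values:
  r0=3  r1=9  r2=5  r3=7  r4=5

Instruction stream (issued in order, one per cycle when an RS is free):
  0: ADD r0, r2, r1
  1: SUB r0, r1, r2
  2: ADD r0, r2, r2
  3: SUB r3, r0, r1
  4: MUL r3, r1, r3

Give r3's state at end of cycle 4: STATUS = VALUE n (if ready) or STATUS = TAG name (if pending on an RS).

STATUS = TAG Add2

c1: issue ADD r0<-Add1 | r0:Add1,r1:9,r2:5,r3:7,r4:5
c2: issue SUB r0<-Add2 | r0:Add2,r1:9,r2:5,r3:7,r4:5
c3: CDB Add1=14; issue ADD r0<-Add1 | r0:Add1,r1:9,r2:5,r3:7,r4:5
c4: CDB Add2=4; issue SUB r3<-Add2 | r0:Add1,r1:9,r2:5,r3:Add2,r4:5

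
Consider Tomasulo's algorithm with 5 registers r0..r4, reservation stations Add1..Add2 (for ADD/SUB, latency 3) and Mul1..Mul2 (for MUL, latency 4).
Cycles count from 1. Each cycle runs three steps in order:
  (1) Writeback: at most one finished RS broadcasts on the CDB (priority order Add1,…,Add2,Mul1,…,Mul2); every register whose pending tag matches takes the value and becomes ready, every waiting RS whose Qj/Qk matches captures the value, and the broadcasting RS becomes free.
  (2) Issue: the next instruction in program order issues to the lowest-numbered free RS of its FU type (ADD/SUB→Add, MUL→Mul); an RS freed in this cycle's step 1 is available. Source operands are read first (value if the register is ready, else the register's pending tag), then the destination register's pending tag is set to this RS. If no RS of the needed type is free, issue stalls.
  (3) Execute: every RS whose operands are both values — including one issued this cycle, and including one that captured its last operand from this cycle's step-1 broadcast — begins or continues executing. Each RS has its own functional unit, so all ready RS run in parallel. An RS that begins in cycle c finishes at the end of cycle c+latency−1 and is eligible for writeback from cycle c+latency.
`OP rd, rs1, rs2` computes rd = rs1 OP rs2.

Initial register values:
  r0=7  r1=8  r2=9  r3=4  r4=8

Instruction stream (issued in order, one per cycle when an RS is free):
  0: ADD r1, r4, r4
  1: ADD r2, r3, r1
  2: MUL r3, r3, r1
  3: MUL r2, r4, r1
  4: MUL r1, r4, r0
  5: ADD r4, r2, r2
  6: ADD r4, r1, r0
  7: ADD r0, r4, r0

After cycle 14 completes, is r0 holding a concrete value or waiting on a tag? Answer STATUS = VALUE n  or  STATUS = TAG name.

STATUS = TAG Add1

c1: issue ADD r1<-Add1 | r0:7,r1:Add1,r2:9,r3:4,r4:8
c2: issue ADD r2<-Add2 | r0:7,r1:Add1,r2:Add2,r3:4,r4:8
c3: issue MUL r3<-Mul1 | r0:7,r1:Add1,r2:Add2,r3:Mul1,r4:8
c4: CDB Add1=16; issue MUL r2<-Mul2 | r0:7,r1:16,r2:Mul2,r3:Mul1,r4:8
c5: stall | r0:7,r1:16,r2:Mul2,r3:Mul1,r4:8
c6: stall | r0:7,r1:16,r2:Mul2,r3:Mul1,r4:8
c7: CDB Add2=20; stall | r0:7,r1:16,r2:Mul2,r3:Mul1,r4:8
c8: CDB Mul1=64; issue MUL r1<-Mul1 | r0:7,r1:Mul1,r2:Mul2,r3:64,r4:8
c9: CDB Mul2=128; issue ADD r4<-Add1 | r0:7,r1:Mul1,r2:128,r3:64,r4:Add1
c10: issue ADD r4<-Add2 | r0:7,r1:Mul1,r2:128,r3:64,r4:Add2
c11: stall | r0:7,r1:Mul1,r2:128,r3:64,r4:Add2
c12: CDB Add1=256; issue ADD r0<-Add1 | r0:Add1,r1:Mul1,r2:128,r3:64,r4:Add2
c13: CDB Mul1=56 | r0:Add1,r1:56,r2:128,r3:64,r4:Add2
c14: - | r0:Add1,r1:56,r2:128,r3:64,r4:Add2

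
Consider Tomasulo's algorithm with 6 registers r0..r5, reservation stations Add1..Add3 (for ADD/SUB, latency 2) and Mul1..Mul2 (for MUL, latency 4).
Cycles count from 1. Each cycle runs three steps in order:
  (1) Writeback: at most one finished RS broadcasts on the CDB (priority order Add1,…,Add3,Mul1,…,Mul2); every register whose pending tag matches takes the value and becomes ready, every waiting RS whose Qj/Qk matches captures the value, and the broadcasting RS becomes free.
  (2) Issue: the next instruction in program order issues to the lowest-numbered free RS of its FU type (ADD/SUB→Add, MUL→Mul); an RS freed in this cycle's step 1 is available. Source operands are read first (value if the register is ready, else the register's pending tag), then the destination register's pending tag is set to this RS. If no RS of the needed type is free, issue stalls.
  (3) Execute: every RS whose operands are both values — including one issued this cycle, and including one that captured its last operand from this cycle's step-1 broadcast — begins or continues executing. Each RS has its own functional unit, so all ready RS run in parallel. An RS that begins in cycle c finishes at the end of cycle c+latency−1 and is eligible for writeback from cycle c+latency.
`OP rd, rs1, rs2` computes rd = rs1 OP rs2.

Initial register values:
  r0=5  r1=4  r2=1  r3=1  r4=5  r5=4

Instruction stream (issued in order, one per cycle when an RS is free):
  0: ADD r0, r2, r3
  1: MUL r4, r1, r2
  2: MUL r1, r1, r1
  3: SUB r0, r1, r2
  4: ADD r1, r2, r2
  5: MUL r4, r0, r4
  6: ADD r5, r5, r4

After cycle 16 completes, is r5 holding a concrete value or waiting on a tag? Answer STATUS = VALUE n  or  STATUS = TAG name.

cycle 1: issue ADD r0<-Add1 // r0:Add1,r1:4,r2:1,r3:1,r4:5,r5:4
cycle 2: issue MUL r4<-Mul1 // r0:Add1,r1:4,r2:1,r3:1,r4:Mul1,r5:4
cycle 3: CDB Add1=2; issue MUL r1<-Mul2 // r0:2,r1:Mul2,r2:1,r3:1,r4:Mul1,r5:4
cycle 4: issue SUB r0<-Add1 // r0:Add1,r1:Mul2,r2:1,r3:1,r4:Mul1,r5:4
cycle 5: issue ADD r1<-Add2 // r0:Add1,r1:Add2,r2:1,r3:1,r4:Mul1,r5:4
cycle 6: CDB Mul1=4; issue MUL r4<-Mul1 // r0:Add1,r1:Add2,r2:1,r3:1,r4:Mul1,r5:4
cycle 7: CDB Add2=2; issue ADD r5<-Add2 // r0:Add1,r1:2,r2:1,r3:1,r4:Mul1,r5:Add2
cycle 8: CDB Mul2=16 // r0:Add1,r1:2,r2:1,r3:1,r4:Mul1,r5:Add2
cycle 9: - // r0:Add1,r1:2,r2:1,r3:1,r4:Mul1,r5:Add2
cycle 10: CDB Add1=15 // r0:15,r1:2,r2:1,r3:1,r4:Mul1,r5:Add2
cycle 11: - // r0:15,r1:2,r2:1,r3:1,r4:Mul1,r5:Add2
cycle 12: - // r0:15,r1:2,r2:1,r3:1,r4:Mul1,r5:Add2
cycle 13: - // r0:15,r1:2,r2:1,r3:1,r4:Mul1,r5:Add2
cycle 14: CDB Mul1=60 // r0:15,r1:2,r2:1,r3:1,r4:60,r5:Add2
cycle 15: - // r0:15,r1:2,r2:1,r3:1,r4:60,r5:Add2
cycle 16: CDB Add2=64 // r0:15,r1:2,r2:1,r3:1,r4:60,r5:64

STATUS = VALUE 64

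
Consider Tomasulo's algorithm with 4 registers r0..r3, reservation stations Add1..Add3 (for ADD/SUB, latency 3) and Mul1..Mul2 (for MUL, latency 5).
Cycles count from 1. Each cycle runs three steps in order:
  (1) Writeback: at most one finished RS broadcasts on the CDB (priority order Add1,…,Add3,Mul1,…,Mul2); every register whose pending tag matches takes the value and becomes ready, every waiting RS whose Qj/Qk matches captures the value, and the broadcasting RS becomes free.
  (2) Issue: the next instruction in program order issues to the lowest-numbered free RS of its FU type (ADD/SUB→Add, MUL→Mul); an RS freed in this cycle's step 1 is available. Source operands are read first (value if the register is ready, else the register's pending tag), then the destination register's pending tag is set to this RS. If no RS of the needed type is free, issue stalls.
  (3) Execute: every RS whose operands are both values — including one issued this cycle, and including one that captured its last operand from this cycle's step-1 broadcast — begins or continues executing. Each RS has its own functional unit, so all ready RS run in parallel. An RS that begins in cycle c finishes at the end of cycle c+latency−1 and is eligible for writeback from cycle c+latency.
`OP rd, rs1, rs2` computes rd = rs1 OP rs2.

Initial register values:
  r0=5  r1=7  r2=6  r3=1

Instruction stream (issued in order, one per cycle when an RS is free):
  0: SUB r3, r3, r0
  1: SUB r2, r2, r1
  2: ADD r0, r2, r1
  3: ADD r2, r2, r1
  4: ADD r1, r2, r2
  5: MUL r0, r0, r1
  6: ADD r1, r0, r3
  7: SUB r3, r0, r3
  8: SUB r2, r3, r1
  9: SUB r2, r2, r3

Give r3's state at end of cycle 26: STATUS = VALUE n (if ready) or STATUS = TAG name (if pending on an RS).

cycle 1: issue SUB r3<-Add1 // r0:5,r1:7,r2:6,r3:Add1
cycle 2: issue SUB r2<-Add2 // r0:5,r1:7,r2:Add2,r3:Add1
cycle 3: issue ADD r0<-Add3 // r0:Add3,r1:7,r2:Add2,r3:Add1
cycle 4: CDB Add1=-4; issue ADD r2<-Add1 // r0:Add3,r1:7,r2:Add1,r3:-4
cycle 5: CDB Add2=-1; issue ADD r1<-Add2 // r0:Add3,r1:Add2,r2:Add1,r3:-4
cycle 6: issue MUL r0<-Mul1 // r0:Mul1,r1:Add2,r2:Add1,r3:-4
cycle 7: stall // r0:Mul1,r1:Add2,r2:Add1,r3:-4
cycle 8: CDB Add1=6; issue ADD r1<-Add1 // r0:Mul1,r1:Add1,r2:6,r3:-4
cycle 9: CDB Add3=6; issue SUB r3<-Add3 // r0:Mul1,r1:Add1,r2:6,r3:Add3
cycle 10: stall // r0:Mul1,r1:Add1,r2:6,r3:Add3
cycle 11: CDB Add2=12; issue SUB r2<-Add2 // r0:Mul1,r1:Add1,r2:Add2,r3:Add3
cycle 12: stall // r0:Mul1,r1:Add1,r2:Add2,r3:Add3
cycle 13: stall // r0:Mul1,r1:Add1,r2:Add2,r3:Add3
cycle 14: stall // r0:Mul1,r1:Add1,r2:Add2,r3:Add3
cycle 15: stall // r0:Mul1,r1:Add1,r2:Add2,r3:Add3
cycle 16: CDB Mul1=72; stall // r0:72,r1:Add1,r2:Add2,r3:Add3
cycle 17: stall // r0:72,r1:Add1,r2:Add2,r3:Add3
cycle 18: stall // r0:72,r1:Add1,r2:Add2,r3:Add3
cycle 19: CDB Add1=68; issue SUB r2<-Add1 // r0:72,r1:68,r2:Add1,r3:Add3
cycle 20: CDB Add3=76 // r0:72,r1:68,r2:Add1,r3:76
cycle 21: - // r0:72,r1:68,r2:Add1,r3:76
cycle 22: - // r0:72,r1:68,r2:Add1,r3:76
cycle 23: CDB Add2=8 // r0:72,r1:68,r2:Add1,r3:76
cycle 24: - // r0:72,r1:68,r2:Add1,r3:76
cycle 25: - // r0:72,r1:68,r2:Add1,r3:76
cycle 26: CDB Add1=-68 // r0:72,r1:68,r2:-68,r3:76

STATUS = VALUE 76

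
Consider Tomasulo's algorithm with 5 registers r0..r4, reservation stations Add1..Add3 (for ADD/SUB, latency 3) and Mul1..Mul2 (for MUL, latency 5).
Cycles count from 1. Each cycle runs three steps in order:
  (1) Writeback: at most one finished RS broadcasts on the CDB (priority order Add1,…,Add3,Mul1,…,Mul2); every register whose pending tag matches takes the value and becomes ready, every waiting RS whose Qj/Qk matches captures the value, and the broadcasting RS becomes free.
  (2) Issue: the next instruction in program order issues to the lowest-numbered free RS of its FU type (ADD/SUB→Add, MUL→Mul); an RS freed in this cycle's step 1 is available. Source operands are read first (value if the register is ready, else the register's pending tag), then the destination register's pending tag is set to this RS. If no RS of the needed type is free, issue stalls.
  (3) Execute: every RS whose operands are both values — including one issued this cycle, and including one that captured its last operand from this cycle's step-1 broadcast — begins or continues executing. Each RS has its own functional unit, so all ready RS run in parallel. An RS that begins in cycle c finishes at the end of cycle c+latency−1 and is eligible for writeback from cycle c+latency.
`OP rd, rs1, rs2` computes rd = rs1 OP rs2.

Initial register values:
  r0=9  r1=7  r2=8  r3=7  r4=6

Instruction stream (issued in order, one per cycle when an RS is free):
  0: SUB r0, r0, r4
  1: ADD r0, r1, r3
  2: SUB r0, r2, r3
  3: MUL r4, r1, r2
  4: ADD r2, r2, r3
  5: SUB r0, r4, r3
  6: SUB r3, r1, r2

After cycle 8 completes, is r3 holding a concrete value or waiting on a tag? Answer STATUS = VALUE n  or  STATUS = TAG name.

STATUS = TAG Add3

cycle 1: issue SUB r0<-Add1 // r0:Add1,r1:7,r2:8,r3:7,r4:6
cycle 2: issue ADD r0<-Add2 // r0:Add2,r1:7,r2:8,r3:7,r4:6
cycle 3: issue SUB r0<-Add3 // r0:Add3,r1:7,r2:8,r3:7,r4:6
cycle 4: CDB Add1=3; issue MUL r4<-Mul1 // r0:Add3,r1:7,r2:8,r3:7,r4:Mul1
cycle 5: CDB Add2=14; issue ADD r2<-Add1 // r0:Add3,r1:7,r2:Add1,r3:7,r4:Mul1
cycle 6: CDB Add3=1; issue SUB r0<-Add2 // r0:Add2,r1:7,r2:Add1,r3:7,r4:Mul1
cycle 7: issue SUB r3<-Add3 // r0:Add2,r1:7,r2:Add1,r3:Add3,r4:Mul1
cycle 8: CDB Add1=15 // r0:Add2,r1:7,r2:15,r3:Add3,r4:Mul1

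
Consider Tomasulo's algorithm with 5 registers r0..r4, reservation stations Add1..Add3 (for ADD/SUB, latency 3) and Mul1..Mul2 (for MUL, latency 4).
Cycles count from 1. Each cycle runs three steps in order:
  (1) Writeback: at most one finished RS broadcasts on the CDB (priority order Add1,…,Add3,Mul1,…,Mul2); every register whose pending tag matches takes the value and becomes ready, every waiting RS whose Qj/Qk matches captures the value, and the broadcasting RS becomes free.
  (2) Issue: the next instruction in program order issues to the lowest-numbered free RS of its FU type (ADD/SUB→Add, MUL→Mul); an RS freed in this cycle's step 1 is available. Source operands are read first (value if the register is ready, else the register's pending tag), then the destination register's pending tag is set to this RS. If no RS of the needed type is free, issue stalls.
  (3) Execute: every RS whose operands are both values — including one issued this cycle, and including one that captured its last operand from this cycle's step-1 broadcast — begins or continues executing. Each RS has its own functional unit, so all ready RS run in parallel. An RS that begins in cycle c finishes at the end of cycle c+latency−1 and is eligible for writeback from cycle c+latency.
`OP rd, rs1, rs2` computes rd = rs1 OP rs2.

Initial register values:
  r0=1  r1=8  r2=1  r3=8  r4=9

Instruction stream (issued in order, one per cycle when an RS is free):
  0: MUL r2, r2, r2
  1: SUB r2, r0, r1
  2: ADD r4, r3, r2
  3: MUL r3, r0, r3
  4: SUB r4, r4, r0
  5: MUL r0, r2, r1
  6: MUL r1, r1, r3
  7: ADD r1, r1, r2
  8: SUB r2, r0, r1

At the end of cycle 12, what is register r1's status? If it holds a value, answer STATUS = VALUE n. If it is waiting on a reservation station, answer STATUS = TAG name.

STATUS = TAG Add2

  c1: issue MUL r2<-Mul1  regs: r0:1,r1:8,r2:Mul1,r3:8,r4:9
  c2: issue SUB r2<-Add1  regs: r0:1,r1:8,r2:Add1,r3:8,r4:9
  c3: issue ADD r4<-Add2  regs: r0:1,r1:8,r2:Add1,r3:8,r4:Add2
  c4: issue MUL r3<-Mul2  regs: r0:1,r1:8,r2:Add1,r3:Mul2,r4:Add2
  c5: CDB Add1=-7; issue SUB r4<-Add1  regs: r0:1,r1:8,r2:-7,r3:Mul2,r4:Add1
  c6: CDB Mul1=1; issue MUL r0<-Mul1  regs: r0:Mul1,r1:8,r2:-7,r3:Mul2,r4:Add1
  c7: stall  regs: r0:Mul1,r1:8,r2:-7,r3:Mul2,r4:Add1
  c8: CDB Add2=1; stall  regs: r0:Mul1,r1:8,r2:-7,r3:Mul2,r4:Add1
  c9: CDB Mul2=8; issue MUL r1<-Mul2  regs: r0:Mul1,r1:Mul2,r2:-7,r3:8,r4:Add1
  c10: CDB Mul1=-56; issue ADD r1<-Add2  regs: r0:-56,r1:Add2,r2:-7,r3:8,r4:Add1
  c11: CDB Add1=0; issue SUB r2<-Add1  regs: r0:-56,r1:Add2,r2:Add1,r3:8,r4:0
  c12: -  regs: r0:-56,r1:Add2,r2:Add1,r3:8,r4:0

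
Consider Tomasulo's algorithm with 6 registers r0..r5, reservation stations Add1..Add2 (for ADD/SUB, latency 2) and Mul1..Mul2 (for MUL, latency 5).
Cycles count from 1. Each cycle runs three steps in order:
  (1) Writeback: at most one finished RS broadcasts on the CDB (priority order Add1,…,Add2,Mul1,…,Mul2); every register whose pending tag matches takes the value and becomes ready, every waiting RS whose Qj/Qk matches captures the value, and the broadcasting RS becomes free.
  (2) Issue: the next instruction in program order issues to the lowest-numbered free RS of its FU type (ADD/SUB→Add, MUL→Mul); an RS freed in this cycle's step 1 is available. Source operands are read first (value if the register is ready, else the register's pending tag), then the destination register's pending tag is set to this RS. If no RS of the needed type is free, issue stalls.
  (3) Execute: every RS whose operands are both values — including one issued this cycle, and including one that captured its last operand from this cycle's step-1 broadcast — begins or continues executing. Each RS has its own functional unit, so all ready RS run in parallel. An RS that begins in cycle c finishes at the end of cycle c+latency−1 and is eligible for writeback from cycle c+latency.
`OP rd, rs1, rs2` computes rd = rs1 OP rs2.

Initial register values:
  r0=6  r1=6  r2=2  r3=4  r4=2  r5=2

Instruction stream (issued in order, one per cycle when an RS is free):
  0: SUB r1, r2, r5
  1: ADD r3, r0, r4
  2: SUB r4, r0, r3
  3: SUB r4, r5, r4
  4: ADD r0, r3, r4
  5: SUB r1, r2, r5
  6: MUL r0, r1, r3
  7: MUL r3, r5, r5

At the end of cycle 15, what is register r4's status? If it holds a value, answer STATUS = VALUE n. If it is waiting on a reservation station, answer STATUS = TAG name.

  c1: issue SUB r1<-Add1  regs: r0:6,r1:Add1,r2:2,r3:4,r4:2,r5:2
  c2: issue ADD r3<-Add2  regs: r0:6,r1:Add1,r2:2,r3:Add2,r4:2,r5:2
  c3: CDB Add1=0; issue SUB r4<-Add1  regs: r0:6,r1:0,r2:2,r3:Add2,r4:Add1,r5:2
  c4: CDB Add2=8; issue SUB r4<-Add2  regs: r0:6,r1:0,r2:2,r3:8,r4:Add2,r5:2
  c5: stall  regs: r0:6,r1:0,r2:2,r3:8,r4:Add2,r5:2
  c6: CDB Add1=-2; issue ADD r0<-Add1  regs: r0:Add1,r1:0,r2:2,r3:8,r4:Add2,r5:2
  c7: stall  regs: r0:Add1,r1:0,r2:2,r3:8,r4:Add2,r5:2
  c8: CDB Add2=4; issue SUB r1<-Add2  regs: r0:Add1,r1:Add2,r2:2,r3:8,r4:4,r5:2
  c9: issue MUL r0<-Mul1  regs: r0:Mul1,r1:Add2,r2:2,r3:8,r4:4,r5:2
  c10: CDB Add1=12; issue MUL r3<-Mul2  regs: r0:Mul1,r1:Add2,r2:2,r3:Mul2,r4:4,r5:2
  c11: CDB Add2=0  regs: r0:Mul1,r1:0,r2:2,r3:Mul2,r4:4,r5:2
  c12: -  regs: r0:Mul1,r1:0,r2:2,r3:Mul2,r4:4,r5:2
  c13: -  regs: r0:Mul1,r1:0,r2:2,r3:Mul2,r4:4,r5:2
  c14: -  regs: r0:Mul1,r1:0,r2:2,r3:Mul2,r4:4,r5:2
  c15: CDB Mul2=4  regs: r0:Mul1,r1:0,r2:2,r3:4,r4:4,r5:2

STATUS = VALUE 4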